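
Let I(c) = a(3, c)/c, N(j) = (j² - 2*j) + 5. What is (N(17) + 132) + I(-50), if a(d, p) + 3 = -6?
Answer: 19609/50 ≈ 392.18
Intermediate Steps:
a(d, p) = -9 (a(d, p) = -3 - 6 = -9)
N(j) = 5 + j² - 2*j
I(c) = -9/c
(N(17) + 132) + I(-50) = ((5 + 17² - 2*17) + 132) - 9/(-50) = ((5 + 289 - 34) + 132) - 9*(-1/50) = (260 + 132) + 9/50 = 392 + 9/50 = 19609/50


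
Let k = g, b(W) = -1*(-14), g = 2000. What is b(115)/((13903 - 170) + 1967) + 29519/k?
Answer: 4634763/314000 ≈ 14.760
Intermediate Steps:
b(W) = 14
k = 2000
b(115)/((13903 - 170) + 1967) + 29519/k = 14/((13903 - 170) + 1967) + 29519/2000 = 14/(13733 + 1967) + 29519*(1/2000) = 14/15700 + 29519/2000 = 14*(1/15700) + 29519/2000 = 7/7850 + 29519/2000 = 4634763/314000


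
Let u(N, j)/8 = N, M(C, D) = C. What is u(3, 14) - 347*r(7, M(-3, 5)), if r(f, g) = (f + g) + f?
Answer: -3793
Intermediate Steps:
r(f, g) = g + 2*f
u(N, j) = 8*N
u(3, 14) - 347*r(7, M(-3, 5)) = 8*3 - 347*(-3 + 2*7) = 24 - 347*(-3 + 14) = 24 - 347*11 = 24 - 3817 = -3793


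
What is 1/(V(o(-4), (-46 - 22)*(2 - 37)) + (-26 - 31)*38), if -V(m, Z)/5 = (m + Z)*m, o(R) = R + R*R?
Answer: -1/145686 ≈ -6.8641e-6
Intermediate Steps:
o(R) = R + R²
V(m, Z) = -5*m*(Z + m) (V(m, Z) = -5*(m + Z)*m = -5*(Z + m)*m = -5*m*(Z + m))
1/(V(o(-4), (-46 - 22)*(2 - 37)) + (-26 - 31)*38) = 1/(-5*(-4*(1 - 4))*((-46 - 22)*(2 - 37) - 4*(1 - 4)) + (-26 - 31)*38) = 1/(-5*(-4*(-3))*(-68*(-35) - 4*(-3)) - 57*38) = 1/(-5*12*(2380 + 12) - 2166) = 1/(-5*12*2392 - 2166) = 1/(-143520 - 2166) = 1/(-145686) = -1/145686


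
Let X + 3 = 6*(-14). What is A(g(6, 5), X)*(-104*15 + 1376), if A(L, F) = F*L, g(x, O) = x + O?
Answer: 176088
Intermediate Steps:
X = -87 (X = -3 + 6*(-14) = -3 - 84 = -87)
g(x, O) = O + x
A(g(6, 5), X)*(-104*15 + 1376) = (-87*(5 + 6))*(-104*15 + 1376) = (-87*11)*(-1560 + 1376) = -957*(-184) = 176088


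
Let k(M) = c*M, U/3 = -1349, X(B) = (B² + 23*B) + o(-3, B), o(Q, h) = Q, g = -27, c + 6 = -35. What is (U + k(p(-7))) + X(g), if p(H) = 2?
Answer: -4024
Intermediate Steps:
c = -41 (c = -6 - 35 = -41)
X(B) = -3 + B² + 23*B (X(B) = (B² + 23*B) - 3 = -3 + B² + 23*B)
U = -4047 (U = 3*(-1349) = -4047)
k(M) = -41*M
(U + k(p(-7))) + X(g) = (-4047 - 41*2) + (-3 + (-27)² + 23*(-27)) = (-4047 - 82) + (-3 + 729 - 621) = -4129 + 105 = -4024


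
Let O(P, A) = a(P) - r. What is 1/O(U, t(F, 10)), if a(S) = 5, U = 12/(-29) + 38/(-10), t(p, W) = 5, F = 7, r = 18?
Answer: -1/13 ≈ -0.076923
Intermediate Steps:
U = -611/145 (U = 12*(-1/29) + 38*(-1/10) = -12/29 - 19/5 = -611/145 ≈ -4.2138)
O(P, A) = -13 (O(P, A) = 5 - 1*18 = 5 - 18 = -13)
1/O(U, t(F, 10)) = 1/(-13) = -1/13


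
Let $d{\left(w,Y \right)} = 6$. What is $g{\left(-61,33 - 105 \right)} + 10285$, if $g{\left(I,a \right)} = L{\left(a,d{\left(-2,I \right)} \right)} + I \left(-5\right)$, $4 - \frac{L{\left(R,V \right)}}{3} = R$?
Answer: $10818$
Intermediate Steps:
$L{\left(R,V \right)} = 12 - 3 R$
$g{\left(I,a \right)} = 12 - 5 I - 3 a$ ($g{\left(I,a \right)} = \left(12 - 3 a\right) + I \left(-5\right) = \left(12 - 3 a\right) - 5 I = 12 - 5 I - 3 a$)
$g{\left(-61,33 - 105 \right)} + 10285 = \left(12 - -305 - 3 \left(33 - 105\right)\right) + 10285 = \left(12 + 305 - 3 \left(33 - 105\right)\right) + 10285 = \left(12 + 305 - -216\right) + 10285 = \left(12 + 305 + 216\right) + 10285 = 533 + 10285 = 10818$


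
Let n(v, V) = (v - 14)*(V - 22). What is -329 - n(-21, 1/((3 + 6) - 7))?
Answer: -2163/2 ≈ -1081.5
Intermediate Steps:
n(v, V) = (-22 + V)*(-14 + v) (n(v, V) = (-14 + v)*(-22 + V) = (-22 + V)*(-14 + v))
-329 - n(-21, 1/((3 + 6) - 7)) = -329 - (308 - 22*(-21) - 14/((3 + 6) - 7) - 21/((3 + 6) - 7)) = -329 - (308 + 462 - 14/(9 - 7) - 21/(9 - 7)) = -329 - (308 + 462 - 14/2 - 21/2) = -329 - (308 + 462 - 14*1/2 + (1/2)*(-21)) = -329 - (308 + 462 - 7 - 21/2) = -329 - 1*1505/2 = -329 - 1505/2 = -2163/2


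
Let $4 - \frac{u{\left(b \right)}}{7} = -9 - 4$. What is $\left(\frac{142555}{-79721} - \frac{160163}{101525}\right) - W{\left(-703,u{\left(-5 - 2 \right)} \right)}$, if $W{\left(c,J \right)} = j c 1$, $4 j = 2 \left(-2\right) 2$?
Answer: $- \frac{11406947633048}{8093674525} \approx -1409.4$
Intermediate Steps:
$j = -2$ ($j = \frac{2 \left(-2\right) 2}{4} = \frac{\left(-4\right) 2}{4} = \frac{1}{4} \left(-8\right) = -2$)
$u{\left(b \right)} = 119$ ($u{\left(b \right)} = 28 - 7 \left(-9 - 4\right) = 28 - -91 = 28 + 91 = 119$)
$W{\left(c,J \right)} = - 2 c$ ($W{\left(c,J \right)} = - 2 c 1 = - 2 c$)
$\left(\frac{142555}{-79721} - \frac{160163}{101525}\right) - W{\left(-703,u{\left(-5 - 2 \right)} \right)} = \left(\frac{142555}{-79721} - \frac{160163}{101525}\right) - \left(-2\right) \left(-703\right) = \left(142555 \left(- \frac{1}{79721}\right) - \frac{160163}{101525}\right) - 1406 = \left(- \frac{142555}{79721} - \frac{160163}{101525}\right) - 1406 = - \frac{27241250898}{8093674525} - 1406 = - \frac{11406947633048}{8093674525}$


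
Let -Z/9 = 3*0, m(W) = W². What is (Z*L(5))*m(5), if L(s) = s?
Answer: 0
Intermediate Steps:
Z = 0 (Z = -27*0 = -9*0 = 0)
(Z*L(5))*m(5) = (0*5)*5² = 0*25 = 0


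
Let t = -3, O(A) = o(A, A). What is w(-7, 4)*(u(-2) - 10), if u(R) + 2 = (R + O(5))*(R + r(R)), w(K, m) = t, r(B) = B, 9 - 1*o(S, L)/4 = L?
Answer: 204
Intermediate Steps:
o(S, L) = 36 - 4*L
O(A) = 36 - 4*A
w(K, m) = -3
u(R) = -2 + 2*R*(16 + R) (u(R) = -2 + (R + (36 - 4*5))*(R + R) = -2 + (R + (36 - 20))*(2*R) = -2 + (R + 16)*(2*R) = -2 + (16 + R)*(2*R) = -2 + 2*R*(16 + R))
w(-7, 4)*(u(-2) - 10) = -3*((-2 + 2*(-2)² + 32*(-2)) - 10) = -3*((-2 + 2*4 - 64) - 10) = -3*((-2 + 8 - 64) - 10) = -3*(-58 - 10) = -3*(-68) = 204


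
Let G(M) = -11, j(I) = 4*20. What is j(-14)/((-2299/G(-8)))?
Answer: 80/209 ≈ 0.38278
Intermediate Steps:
j(I) = 80
j(-14)/((-2299/G(-8))) = 80/((-2299/(-11))) = 80/((-2299*(-1/11))) = 80/209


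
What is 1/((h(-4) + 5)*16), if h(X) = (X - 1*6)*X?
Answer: 1/720 ≈ 0.0013889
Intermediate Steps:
h(X) = X*(-6 + X) (h(X) = (X - 6)*X = (-6 + X)*X = X*(-6 + X))
1/((h(-4) + 5)*16) = 1/((-4*(-6 - 4) + 5)*16) = 1/((-4*(-10) + 5)*16) = 1/((40 + 5)*16) = 1/(45*16) = 1/720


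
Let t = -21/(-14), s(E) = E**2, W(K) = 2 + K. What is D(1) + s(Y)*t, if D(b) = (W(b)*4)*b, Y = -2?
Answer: 18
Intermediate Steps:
D(b) = b*(8 + 4*b) (D(b) = ((2 + b)*4)*b = (8 + 4*b)*b = b*(8 + 4*b))
t = 3/2 (t = -21*(-1/14) = 3/2 ≈ 1.5000)
D(1) + s(Y)*t = 4*1*(2 + 1) + (-2)**2*(3/2) = 4*1*3 + 4*(3/2) = 12 + 6 = 18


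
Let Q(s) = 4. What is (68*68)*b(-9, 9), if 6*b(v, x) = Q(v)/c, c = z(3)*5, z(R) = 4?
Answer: 2312/15 ≈ 154.13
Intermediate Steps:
c = 20 (c = 4*5 = 20)
b(v, x) = 1/30 (b(v, x) = (4/20)/6 = (4*(1/20))/6 = (⅙)*(⅕) = 1/30)
(68*68)*b(-9, 9) = (68*68)*(1/30) = 4624*(1/30) = 2312/15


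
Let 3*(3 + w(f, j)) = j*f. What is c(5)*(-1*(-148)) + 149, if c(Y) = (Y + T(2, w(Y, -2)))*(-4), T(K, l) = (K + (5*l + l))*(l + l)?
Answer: -272763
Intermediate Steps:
w(f, j) = -3 + f*j/3 (w(f, j) = -3 + (j*f)/3 = -3 + (f*j)/3 = -3 + f*j/3)
T(K, l) = 2*l*(K + 6*l) (T(K, l) = (K + 6*l)*(2*l) = 2*l*(K + 6*l))
c(Y) = -4*Y - 8*(-16 - 4*Y)*(-3 - 2*Y/3) (c(Y) = (Y + 2*(-3 + (⅓)*Y*(-2))*(2 + 6*(-3 + (⅓)*Y*(-2))))*(-4) = (Y + 2*(-3 - 2*Y/3)*(2 + 6*(-3 - 2*Y/3)))*(-4) = (Y + 2*(-3 - 2*Y/3)*(2 + (-18 - 4*Y)))*(-4) = (Y + 2*(-3 - 2*Y/3)*(-16 - 4*Y))*(-4) = (Y + 2*(-16 - 4*Y)*(-3 - 2*Y/3))*(-4) = -4*Y - 8*(-16 - 4*Y)*(-3 - 2*Y/3))
c(5)*(-1*(-148)) + 149 = (-384 - 556/3*5 - 64/3*5²)*(-1*(-148)) + 149 = (-384 - 2780/3 - 64/3*25)*148 + 149 = (-384 - 2780/3 - 1600/3)*148 + 149 = -1844*148 + 149 = -272912 + 149 = -272763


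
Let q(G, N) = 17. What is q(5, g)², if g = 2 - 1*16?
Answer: 289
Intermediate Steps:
g = -14 (g = 2 - 16 = -14)
q(5, g)² = 17² = 289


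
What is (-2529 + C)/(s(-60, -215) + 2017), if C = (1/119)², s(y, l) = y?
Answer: -35813168/27713077 ≈ -1.2923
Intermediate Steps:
C = 1/14161 (C = (1/119)² = 1/14161 ≈ 7.0616e-5)
(-2529 + C)/(s(-60, -215) + 2017) = (-2529 + 1/14161)/(-60 + 2017) = -35813168/14161/1957 = -35813168/14161*1/1957 = -35813168/27713077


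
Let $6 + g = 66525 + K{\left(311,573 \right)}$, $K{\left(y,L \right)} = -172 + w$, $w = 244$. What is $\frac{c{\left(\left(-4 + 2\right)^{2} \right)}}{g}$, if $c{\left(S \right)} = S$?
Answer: $\frac{4}{66591} \approx 6.0068 \cdot 10^{-5}$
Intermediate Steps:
$K{\left(y,L \right)} = 72$ ($K{\left(y,L \right)} = -172 + 244 = 72$)
$g = 66591$ ($g = -6 + \left(66525 + 72\right) = -6 + 66597 = 66591$)
$\frac{c{\left(\left(-4 + 2\right)^{2} \right)}}{g} = \frac{\left(-4 + 2\right)^{2}}{66591} = \left(-2\right)^{2} \cdot \frac{1}{66591} = 4 \cdot \frac{1}{66591} = \frac{4}{66591}$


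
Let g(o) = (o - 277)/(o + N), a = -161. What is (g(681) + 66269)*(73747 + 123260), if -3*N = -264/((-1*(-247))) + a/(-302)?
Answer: 1990132947849588645/152435503 ≈ 1.3056e+10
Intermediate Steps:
N = 39961/223782 (N = -(-264/((-1*(-247))) - 161/(-302))/3 = -(-264/247 - 161*(-1/302))/3 = -(-264*1/247 + 161/302)/3 = -(-264/247 + 161/302)/3 = -1/3*(-39961/74594) = 39961/223782 ≈ 0.17857)
g(o) = (-277 + o)/(39961/223782 + o) (g(o) = (o - 277)/(o + 39961/223782) = (-277 + o)/(39961/223782 + o))
(g(681) + 66269)*(73747 + 123260) = (223782*(-277 + 681)/(39961 + 223782*681) + 66269)*(73747 + 123260) = (223782*404/(39961 + 152395542) + 66269)*197007 = (223782*404/152435503 + 66269)*197007 = (223782*(1/152435503)*404 + 66269)*197007 = (90407928/152435503 + 66269)*197007 = (10101838756235/152435503)*197007 = 1990132947849588645/152435503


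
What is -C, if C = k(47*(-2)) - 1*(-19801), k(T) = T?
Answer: -19707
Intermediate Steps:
C = 19707 (C = 47*(-2) - 1*(-19801) = -94 + 19801 = 19707)
-C = -1*19707 = -19707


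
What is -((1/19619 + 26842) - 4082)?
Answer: -446528441/19619 ≈ -22760.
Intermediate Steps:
-((1/19619 + 26842) - 4082) = -(526613199/19619 - 4082) = -1*446528441/19619 = -446528441/19619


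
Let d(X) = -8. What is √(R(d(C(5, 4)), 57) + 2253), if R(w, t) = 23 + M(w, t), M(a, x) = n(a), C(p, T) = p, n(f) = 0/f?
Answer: 2*√569 ≈ 47.707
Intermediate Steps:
n(f) = 0
M(a, x) = 0
R(w, t) = 23 (R(w, t) = 23 + 0 = 23)
√(R(d(C(5, 4)), 57) + 2253) = √(23 + 2253) = √2276 = 2*√569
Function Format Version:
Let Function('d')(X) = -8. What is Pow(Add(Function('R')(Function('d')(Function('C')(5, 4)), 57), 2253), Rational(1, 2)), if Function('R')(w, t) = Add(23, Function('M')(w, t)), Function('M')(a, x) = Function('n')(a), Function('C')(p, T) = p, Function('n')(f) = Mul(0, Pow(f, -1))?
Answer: Mul(2, Pow(569, Rational(1, 2))) ≈ 47.707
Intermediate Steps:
Function('n')(f) = 0
Function('M')(a, x) = 0
Function('R')(w, t) = 23 (Function('R')(w, t) = Add(23, 0) = 23)
Pow(Add(Function('R')(Function('d')(Function('C')(5, 4)), 57), 2253), Rational(1, 2)) = Pow(Add(23, 2253), Rational(1, 2)) = Pow(2276, Rational(1, 2)) = Mul(2, Pow(569, Rational(1, 2)))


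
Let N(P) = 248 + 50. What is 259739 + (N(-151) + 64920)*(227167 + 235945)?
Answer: 30203498155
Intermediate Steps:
N(P) = 298
259739 + (N(-151) + 64920)*(227167 + 235945) = 259739 + (298 + 64920)*(227167 + 235945) = 259739 + 65218*463112 = 259739 + 30203238416 = 30203498155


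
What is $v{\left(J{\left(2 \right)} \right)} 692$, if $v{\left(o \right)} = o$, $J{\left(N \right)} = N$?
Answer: $1384$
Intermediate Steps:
$v{\left(J{\left(2 \right)} \right)} 692 = 2 \cdot 692 = 1384$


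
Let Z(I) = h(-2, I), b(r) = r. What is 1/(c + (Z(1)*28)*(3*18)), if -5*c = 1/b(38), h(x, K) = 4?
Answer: 190/1149119 ≈ 0.00016534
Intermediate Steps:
Z(I) = 4
c = -1/190 (c = -⅕/38 = -⅕*1/38 = -1/190 ≈ -0.0052632)
1/(c + (Z(1)*28)*(3*18)) = 1/(-1/190 + (4*28)*(3*18)) = 1/(-1/190 + 112*54) = 1/(-1/190 + 6048) = 1/(1149119/190) = 190/1149119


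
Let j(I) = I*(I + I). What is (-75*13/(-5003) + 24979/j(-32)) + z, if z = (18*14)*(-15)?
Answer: -38603457583/10246144 ≈ -3767.6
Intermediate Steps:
j(I) = 2*I**2 (j(I) = I*(2*I) = 2*I**2)
z = -3780 (z = 252*(-15) = -3780)
(-75*13/(-5003) + 24979/j(-32)) + z = (-75*13/(-5003) + 24979/((2*(-32)**2))) - 3780 = (-975*(-1/5003) + 24979/((2*1024))) - 3780 = (975/5003 + 24979/2048) - 3780 = 126966737/10246144 - 3780 = -38603457583/10246144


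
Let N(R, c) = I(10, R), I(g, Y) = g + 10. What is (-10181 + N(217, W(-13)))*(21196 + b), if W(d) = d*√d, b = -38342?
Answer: 174220506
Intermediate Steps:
I(g, Y) = 10 + g
W(d) = d^(3/2)
N(R, c) = 20 (N(R, c) = 10 + 10 = 20)
(-10181 + N(217, W(-13)))*(21196 + b) = (-10181 + 20)*(21196 - 38342) = -10161*(-17146) = 174220506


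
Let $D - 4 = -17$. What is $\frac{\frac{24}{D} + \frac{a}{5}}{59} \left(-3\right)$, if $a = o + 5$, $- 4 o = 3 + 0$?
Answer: $\frac{777}{15340} \approx 0.050652$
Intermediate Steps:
$o = - \frac{3}{4}$ ($o = - \frac{3 + 0}{4} = \left(- \frac{1}{4}\right) 3 = - \frac{3}{4} \approx -0.75$)
$D = -13$ ($D = 4 - 17 = -13$)
$a = \frac{17}{4}$ ($a = - \frac{3}{4} + 5 = \frac{17}{4} \approx 4.25$)
$\frac{\frac{24}{D} + \frac{a}{5}}{59} \left(-3\right) = \frac{\frac{24}{-13} + \frac{17}{4 \cdot 5}}{59} \left(-3\right) = \left(24 \left(- \frac{1}{13}\right) + \frac{17}{4} \cdot \frac{1}{5}\right) \frac{1}{59} \left(-3\right) = \left(- \frac{24}{13} + \frac{17}{20}\right) \frac{1}{59} \left(-3\right) = \left(- \frac{259}{260}\right) \frac{1}{59} \left(-3\right) = \left(- \frac{259}{15340}\right) \left(-3\right) = \frac{777}{15340}$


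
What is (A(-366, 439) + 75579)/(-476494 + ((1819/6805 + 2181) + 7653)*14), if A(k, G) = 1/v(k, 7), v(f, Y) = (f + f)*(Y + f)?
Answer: -135155835191665/605892165534912 ≈ -0.22307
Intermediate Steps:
v(f, Y) = 2*f*(Y + f) (v(f, Y) = (2*f)*(Y + f) = 2*f*(Y + f))
A(k, G) = 1/(2*k*(7 + k))
(A(-366, 439) + 75579)/(-476494 + ((1819/6805 + 2181) + 7653)*14) = ((½)/(-366*(7 - 366)) + 75579)/(-476494 + ((1819/6805 + 2181) + 7653)*14) = ((½)*(-1/366)/(-359) + 75579)/(-476494 + ((1819*(1/6805) + 2181) + 7653)*14) = ((½)*(-1/366)*(-1/359) + 75579)/(-476494 + ((1819/6805 + 2181) + 7653)*14) = (1/262788 + 75579)/(-476494 + (14843524/6805 + 7653)*14) = 19861254253/(262788*(-476494 + (66922189/6805)*14)) = 19861254253/(262788*(-476494 + 936910646/6805)) = 19861254253/(262788*(-2305631024/6805)) = (19861254253/262788)*(-6805/2305631024) = -135155835191665/605892165534912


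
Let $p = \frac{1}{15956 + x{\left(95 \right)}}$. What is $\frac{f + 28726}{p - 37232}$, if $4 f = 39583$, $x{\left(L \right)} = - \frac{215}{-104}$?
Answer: $- \frac{256392650193}{247166716576} \approx -1.0373$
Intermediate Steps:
$x{\left(L \right)} = \frac{215}{104}$ ($x{\left(L \right)} = \left(-215\right) \left(- \frac{1}{104}\right) = \frac{215}{104}$)
$f = \frac{39583}{4}$ ($f = \frac{1}{4} \cdot 39583 = \frac{39583}{4} \approx 9895.8$)
$p = \frac{104}{1659639}$ ($p = \frac{1}{15956 + \frac{215}{104}} = \frac{1}{\frac{1659639}{104}} = \frac{104}{1659639} \approx 6.2664 \cdot 10^{-5}$)
$\frac{f + 28726}{p - 37232} = \frac{\frac{39583}{4} + 28726}{\frac{104}{1659639} - 37232} = \frac{154487}{4 \left(- \frac{61791679144}{1659639}\right)} = \frac{154487}{4} \left(- \frac{1659639}{61791679144}\right) = - \frac{256392650193}{247166716576}$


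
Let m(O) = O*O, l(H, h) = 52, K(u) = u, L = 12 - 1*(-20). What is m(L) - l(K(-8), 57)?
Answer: 972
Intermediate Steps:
L = 32 (L = 12 + 20 = 32)
m(O) = O²
m(L) - l(K(-8), 57) = 32² - 1*52 = 1024 - 52 = 972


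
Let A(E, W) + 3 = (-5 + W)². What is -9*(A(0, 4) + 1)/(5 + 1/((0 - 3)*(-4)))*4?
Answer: 432/61 ≈ 7.0820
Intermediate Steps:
A(E, W) = -3 + (-5 + W)²
-9*(A(0, 4) + 1)/(5 + 1/((0 - 3)*(-4)))*4 = -9*((-3 + (-5 + 4)²) + 1)/(5 + 1/((0 - 3)*(-4)))*4 = -9*((-3 + (-1)²) + 1)/(5 - ¼/(-3))*4 = -9*((-3 + 1) + 1)/(5 - ⅓*(-¼))*4 = -9*(-2 + 1)/(5 + 1/12)*4 = -(-9)/61/12*4 = -(-9)*12/61*4 = -9*(-12/61)*4 = (108/61)*4 = 432/61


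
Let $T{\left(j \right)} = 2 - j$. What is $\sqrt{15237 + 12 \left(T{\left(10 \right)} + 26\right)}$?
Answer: $3 \sqrt{1717} \approx 124.31$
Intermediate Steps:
$\sqrt{15237 + 12 \left(T{\left(10 \right)} + 26\right)} = \sqrt{15237 + 12 \left(\left(2 - 10\right) + 26\right)} = \sqrt{15237 + 12 \left(-8 + 26\right)} = \sqrt{15237 + 12 \cdot 18} = \sqrt{15237 + 216} = \sqrt{15453} = 3 \sqrt{1717}$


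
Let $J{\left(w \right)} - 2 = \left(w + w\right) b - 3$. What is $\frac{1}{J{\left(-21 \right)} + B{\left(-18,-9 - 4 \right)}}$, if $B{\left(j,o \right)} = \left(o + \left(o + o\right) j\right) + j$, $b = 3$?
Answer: $\frac{1}{310} \approx 0.0032258$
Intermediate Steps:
$J{\left(w \right)} = -1 + 6 w$ ($J{\left(w \right)} = 2 + \left(\left(w + w\right) 3 - 3\right) = 2 + \left(2 w 3 - 3\right) = 2 + \left(6 w - 3\right) = 2 + \left(-3 + 6 w\right) = -1 + 6 w$)
$B{\left(j,o \right)} = j + o + 2 j o$ ($B{\left(j,o \right)} = \left(o + 2 o j\right) + j = \left(o + 2 j o\right) + j = j + o + 2 j o$)
$\frac{1}{J{\left(-21 \right)} + B{\left(-18,-9 - 4 \right)}} = \frac{1}{\left(-1 + 6 \left(-21\right)\right) - \left(31 + 36 \left(-9 - 4\right)\right)} = \frac{1}{\left(-1 - 126\right) - \left(31 - 468\right)} = \frac{1}{-127 - -437} = \frac{1}{-127 + 437} = \frac{1}{310}$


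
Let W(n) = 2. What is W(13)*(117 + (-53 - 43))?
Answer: 42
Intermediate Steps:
W(13)*(117 + (-53 - 43)) = 2*(117 + (-53 - 43)) = 2*(117 - 96) = 2*21 = 42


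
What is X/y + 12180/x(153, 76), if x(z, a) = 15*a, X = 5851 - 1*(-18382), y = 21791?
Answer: 444000/37639 ≈ 11.796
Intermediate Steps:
X = 24233 (X = 5851 + 18382 = 24233)
X/y + 12180/x(153, 76) = 24233/21791 + 12180/((15*76)) = 24233*(1/21791) + 12180/1140 = 2203/1981 + 12180*(1/1140) = 2203/1981 + 203/19 = 444000/37639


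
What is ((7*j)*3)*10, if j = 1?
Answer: 210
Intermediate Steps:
((7*j)*3)*10 = ((7*1)*3)*10 = (7*3)*10 = 21*10 = 210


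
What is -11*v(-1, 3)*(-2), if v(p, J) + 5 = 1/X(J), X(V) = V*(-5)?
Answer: -1672/15 ≈ -111.47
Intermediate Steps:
X(V) = -5*V
v(p, J) = -5 - 1/(5*J) (v(p, J) = -5 + 1/(-5*J) = -5 - 1/(5*J))
-11*v(-1, 3)*(-2) = -11*(-5 - ⅕/3)*(-2) = -11*(-5 - ⅕*⅓)*(-2) = -11*(-5 - 1/15)*(-2) = -11*(-76/15)*(-2) = (836/15)*(-2) = -1672/15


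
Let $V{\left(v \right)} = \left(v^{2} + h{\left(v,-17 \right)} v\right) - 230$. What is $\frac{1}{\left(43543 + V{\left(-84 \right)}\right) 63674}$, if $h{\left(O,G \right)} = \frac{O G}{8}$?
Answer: $\frac{1}{2252467750} \approx 4.4396 \cdot 10^{-10}$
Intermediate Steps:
$h{\left(O,G \right)} = \frac{G O}{8}$ ($h{\left(O,G \right)} = G O \frac{1}{8} = \frac{G O}{8}$)
$V{\left(v \right)} = -230 - \frac{9 v^{2}}{8}$ ($V{\left(v \right)} = \left(v^{2} + \frac{1}{8} \left(-17\right) v v\right) - 230 = \left(v^{2} + - \frac{17 v}{8} v\right) - 230 = \left(v^{2} - \frac{17 v^{2}}{8}\right) - 230 = - \frac{9 v^{2}}{8} - 230 = -230 - \frac{9 v^{2}}{8}$)
$\frac{1}{\left(43543 + V{\left(-84 \right)}\right) 63674} = \frac{1}{\left(43543 - \left(230 + \frac{9 \left(-84\right)^{2}}{8}\right)\right) 63674} = \frac{1}{43543 - 8168} \cdot \frac{1}{63674} = \frac{1}{35375} \cdot \frac{1}{63674} = \frac{1}{2252467750}$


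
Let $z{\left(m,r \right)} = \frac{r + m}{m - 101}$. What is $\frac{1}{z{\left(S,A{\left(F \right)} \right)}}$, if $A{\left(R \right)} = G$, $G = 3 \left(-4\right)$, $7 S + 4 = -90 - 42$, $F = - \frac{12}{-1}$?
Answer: $\frac{843}{220} \approx 3.8318$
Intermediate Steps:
$F = 12$ ($F = \left(-12\right) \left(-1\right) = 12$)
$S = - \frac{136}{7}$ ($S = - \frac{4}{7} + \frac{-90 - 42}{7} = - \frac{4}{7} + \frac{1}{7} \left(-132\right) = - \frac{4}{7} - \frac{132}{7} = - \frac{136}{7} \approx -19.429$)
$G = -12$
$A{\left(R \right)} = -12$
$z{\left(m,r \right)} = \frac{m + r}{-101 + m}$ ($z{\left(m,r \right)} = \frac{m + r}{m - 101} = \frac{m + r}{-101 + m}$)
$\frac{1}{z{\left(S,A{\left(F \right)} \right)}} = \frac{1}{\frac{1}{-101 - \frac{136}{7}} \left(- \frac{136}{7} - 12\right)} = \frac{1}{\frac{1}{- \frac{843}{7}} \left(- \frac{220}{7}\right)} = \frac{1}{\left(- \frac{7}{843}\right) \left(- \frac{220}{7}\right)} = \frac{1}{\frac{220}{843}} = \frac{843}{220}$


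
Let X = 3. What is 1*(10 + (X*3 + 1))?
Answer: 20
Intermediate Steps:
1*(10 + (X*3 + 1)) = 1*(10 + (3*3 + 1)) = 1*(10 + (9 + 1)) = 1*(10 + 10) = 1*20 = 20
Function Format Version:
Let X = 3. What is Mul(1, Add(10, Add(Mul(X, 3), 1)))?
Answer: 20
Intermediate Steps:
Mul(1, Add(10, Add(Mul(X, 3), 1))) = Mul(1, Add(10, Add(Mul(3, 3), 1))) = Mul(1, Add(10, Add(9, 1))) = Mul(1, Add(10, 10)) = Mul(1, 20) = 20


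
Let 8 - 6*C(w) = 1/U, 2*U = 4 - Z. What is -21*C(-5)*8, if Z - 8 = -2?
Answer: -252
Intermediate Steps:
Z = 6 (Z = 8 - 2 = 6)
U = -1 (U = (4 - 1*6)/2 = (4 - 6)/2 = (1/2)*(-2) = -1)
C(w) = 3/2 (C(w) = 4/3 - 1/6/(-1) = 4/3 - 1/6*(-1) = 4/3 + 1/6 = 3/2)
-21*C(-5)*8 = -21*3/2*8 = -63/2*8 = -252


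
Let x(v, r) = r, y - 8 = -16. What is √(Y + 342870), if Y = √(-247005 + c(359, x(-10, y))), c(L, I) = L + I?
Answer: √(342870 + 3*I*√27406) ≈ 585.55 + 0.424*I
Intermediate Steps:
y = -8 (y = 8 - 16 = -8)
c(L, I) = I + L
Y = 3*I*√27406 (Y = √(-247005 + (-8 + 359)) = √(-247005 + 351) = √(-246654) = 3*I*√27406 ≈ 496.64*I)
√(Y + 342870) = √(3*I*√27406 + 342870) = √(342870 + 3*I*√27406)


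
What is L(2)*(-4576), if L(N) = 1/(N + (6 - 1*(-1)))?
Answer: -4576/9 ≈ -508.44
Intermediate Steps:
L(N) = 1/(7 + N) (L(N) = 1/(N + (6 + 1)) = 1/(N + 7) = 1/(7 + N))
L(2)*(-4576) = -4576/(7 + 2) = -4576/9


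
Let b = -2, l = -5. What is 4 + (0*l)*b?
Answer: 4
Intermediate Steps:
4 + (0*l)*b = 4 + (0*(-5))*(-2) = 4 + 0*(-2) = 4 + 0 = 4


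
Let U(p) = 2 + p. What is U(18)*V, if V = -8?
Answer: -160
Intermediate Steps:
U(18)*V = (2 + 18)*(-8) = 20*(-8) = -160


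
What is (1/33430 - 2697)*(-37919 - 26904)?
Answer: 5844487639507/33430 ≈ 1.7483e+8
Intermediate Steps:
(1/33430 - 2697)*(-37919 - 26904) = (1/33430 - 2697)*(-64823) = -90160709/33430*(-64823) = 5844487639507/33430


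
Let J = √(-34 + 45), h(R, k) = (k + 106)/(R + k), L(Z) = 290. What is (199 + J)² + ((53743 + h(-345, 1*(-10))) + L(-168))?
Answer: 33243879/355 + 398*√11 ≈ 94965.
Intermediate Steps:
h(R, k) = (106 + k)/(R + k)
J = √11 ≈ 3.3166
(199 + J)² + ((53743 + h(-345, 1*(-10))) + L(-168)) = (199 + √11)² + ((53743 + (106 + 1*(-10))/(-345 + 1*(-10))) + 290) = (199 + √11)² + ((53743 + (106 - 10)/(-345 - 10)) + 290) = (199 + √11)² + ((53743 + 96/(-355)) + 290) = (199 + √11)² + ((53743 - 1/355*96) + 290) = (199 + √11)² + ((53743 - 96/355) + 290) = (199 + √11)² + (19078669/355 + 290) = (199 + √11)² + 19181619/355 = 19181619/355 + (199 + √11)²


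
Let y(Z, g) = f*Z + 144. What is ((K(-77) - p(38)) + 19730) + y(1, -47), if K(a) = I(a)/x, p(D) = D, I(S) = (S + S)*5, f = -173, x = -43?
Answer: 846279/43 ≈ 19681.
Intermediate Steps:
I(S) = 10*S (I(S) = (2*S)*5 = 10*S)
K(a) = -10*a/43 (K(a) = (10*a)/(-43) = (10*a)*(-1/43) = -10*a/43)
y(Z, g) = 144 - 173*Z (y(Z, g) = -173*Z + 144 = 144 - 173*Z)
((K(-77) - p(38)) + 19730) + y(1, -47) = ((-10/43*(-77) - 1*38) + 19730) + (144 - 173*1) = ((770/43 - 38) + 19730) + (144 - 173) = (-864/43 + 19730) - 29 = 847526/43 - 29 = 846279/43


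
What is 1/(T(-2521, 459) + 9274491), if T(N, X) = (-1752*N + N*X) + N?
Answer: 1/12531623 ≈ 7.9798e-8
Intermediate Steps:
T(N, X) = -1751*N + N*X
1/(T(-2521, 459) + 9274491) = 1/(-2521*(-1751 + 459) + 9274491) = 1/(-2521*(-1292) + 9274491) = 1/(3257132 + 9274491) = 1/12531623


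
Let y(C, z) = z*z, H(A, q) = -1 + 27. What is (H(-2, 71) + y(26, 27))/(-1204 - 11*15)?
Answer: -755/1369 ≈ -0.55150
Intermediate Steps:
H(A, q) = 26
y(C, z) = z²
(H(-2, 71) + y(26, 27))/(-1204 - 11*15) = (26 + 27²)/(-1204 - 11*15) = (26 + 729)/(-1204 - 165) = 755/(-1369) = 755*(-1/1369) = -755/1369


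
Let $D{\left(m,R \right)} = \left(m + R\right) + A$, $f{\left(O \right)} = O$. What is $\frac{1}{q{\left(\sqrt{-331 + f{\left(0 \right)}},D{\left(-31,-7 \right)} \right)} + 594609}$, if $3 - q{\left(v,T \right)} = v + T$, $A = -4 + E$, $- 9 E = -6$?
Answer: $\frac{5351880}{3182513284579} + \frac{9 i \sqrt{331}}{3182513284579} \approx 1.6817 \cdot 10^{-6} + 5.145 \cdot 10^{-11} i$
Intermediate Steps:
$E = \frac{2}{3}$ ($E = \left(- \frac{1}{9}\right) \left(-6\right) = \frac{2}{3} \approx 0.66667$)
$A = - \frac{10}{3}$ ($A = -4 + \frac{2}{3} = - \frac{10}{3} \approx -3.3333$)
$D{\left(m,R \right)} = - \frac{10}{3} + R + m$ ($D{\left(m,R \right)} = \left(m + R\right) - \frac{10}{3} = \left(R + m\right) - \frac{10}{3} = - \frac{10}{3} + R + m$)
$q{\left(v,T \right)} = 3 - T - v$ ($q{\left(v,T \right)} = 3 - \left(v + T\right) = 3 - \left(T + v\right) = 3 - T - v$)
$\frac{1}{q{\left(\sqrt{-331 + f{\left(0 \right)}},D{\left(-31,-7 \right)} \right)} + 594609} = \frac{1}{\left(3 - \left(- \frac{10}{3} - 7 - 31\right) - \sqrt{-331 + 0}\right) + 594609} = \frac{1}{\left(3 - - \frac{124}{3} - \sqrt{-331}\right) + 594609} = \frac{1}{\left(3 + \frac{124}{3} - i \sqrt{331}\right) + 594609} = \frac{1}{\left(\frac{133}{3} - i \sqrt{331}\right) + 594609} = \frac{1}{\frac{1783960}{3} - i \sqrt{331}}$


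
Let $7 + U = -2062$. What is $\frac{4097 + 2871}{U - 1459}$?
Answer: $- \frac{871}{441} \approx -1.9751$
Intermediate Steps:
$U = -2069$ ($U = -7 - 2062 = -2069$)
$\frac{4097 + 2871}{U - 1459} = \frac{4097 + 2871}{-2069 - 1459} = \frac{6968}{-3528} = 6968 \left(- \frac{1}{3528}\right) = - \frac{871}{441}$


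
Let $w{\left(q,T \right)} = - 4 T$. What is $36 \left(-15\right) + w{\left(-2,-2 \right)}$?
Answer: $-532$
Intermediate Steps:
$36 \left(-15\right) + w{\left(-2,-2 \right)} = 36 \left(-15\right) - -8 = -540 + 8 = -532$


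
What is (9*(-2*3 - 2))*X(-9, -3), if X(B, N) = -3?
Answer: 216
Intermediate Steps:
(9*(-2*3 - 2))*X(-9, -3) = (9*(-2*3 - 2))*(-3) = (9*(-6 - 2))*(-3) = (9*(-8))*(-3) = -72*(-3) = 216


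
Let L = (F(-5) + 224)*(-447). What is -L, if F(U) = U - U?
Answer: 100128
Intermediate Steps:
F(U) = 0
L = -100128 (L = (0 + 224)*(-447) = 224*(-447) = -100128)
-L = -1*(-100128) = 100128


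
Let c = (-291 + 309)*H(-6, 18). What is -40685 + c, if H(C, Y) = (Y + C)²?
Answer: -38093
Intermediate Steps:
H(C, Y) = (C + Y)²
c = 2592 (c = (-291 + 309)*(-6 + 18)² = 18*12² = 18*144 = 2592)
-40685 + c = -40685 + 2592 = -38093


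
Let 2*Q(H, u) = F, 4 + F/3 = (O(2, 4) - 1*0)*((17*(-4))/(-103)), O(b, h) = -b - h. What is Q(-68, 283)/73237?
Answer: -1230/7543411 ≈ -0.00016306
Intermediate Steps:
F = -2460/103 (F = -12 + 3*(((-1*2 - 1*4) - 1*0)*((17*(-4))/(-103))) = -12 + 3*(((-2 - 4) + 0)*(-68*(-1/103))) = -12 + 3*((-6 + 0)*(68/103)) = -12 + 3*(-6*68/103) = -12 + 3*(-408/103) = -12 - 1224/103 = -2460/103 ≈ -23.883)
Q(H, u) = -1230/103 (Q(H, u) = (½)*(-2460/103) = -1230/103)
Q(-68, 283)/73237 = -1230/103/73237 = -1230/103*1/73237 = -1230/7543411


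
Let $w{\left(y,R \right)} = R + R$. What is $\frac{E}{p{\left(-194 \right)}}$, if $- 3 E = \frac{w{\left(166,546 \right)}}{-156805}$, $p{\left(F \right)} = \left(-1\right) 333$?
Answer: $- \frac{364}{52216065} \approx -6.971 \cdot 10^{-6}$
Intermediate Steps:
$w{\left(y,R \right)} = 2 R$
$p{\left(F \right)} = -333$
$E = \frac{364}{156805}$ ($E = - \frac{2 \cdot 546 \frac{1}{-156805}}{3} = - \frac{1092 \left(- \frac{1}{156805}\right)}{3} = \left(- \frac{1}{3}\right) \left(- \frac{1092}{156805}\right) = \frac{364}{156805} \approx 0.0023214$)
$\frac{E}{p{\left(-194 \right)}} = \frac{364}{156805 \left(-333\right)} = \frac{364}{156805} \left(- \frac{1}{333}\right) = - \frac{364}{52216065}$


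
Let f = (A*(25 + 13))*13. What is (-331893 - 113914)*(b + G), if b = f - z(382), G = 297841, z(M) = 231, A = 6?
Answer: -133997993218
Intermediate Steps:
f = 2964 (f = (6*(25 + 13))*13 = (6*38)*13 = 228*13 = 2964)
b = 2733 (b = 2964 - 1*231 = 2964 - 231 = 2733)
(-331893 - 113914)*(b + G) = (-331893 - 113914)*(2733 + 297841) = -445807*300574 = -133997993218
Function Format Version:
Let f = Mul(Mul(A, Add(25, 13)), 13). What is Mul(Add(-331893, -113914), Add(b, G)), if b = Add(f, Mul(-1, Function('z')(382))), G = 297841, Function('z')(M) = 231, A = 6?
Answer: -133997993218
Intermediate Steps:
f = 2964 (f = Mul(Mul(6, Add(25, 13)), 13) = Mul(Mul(6, 38), 13) = Mul(228, 13) = 2964)
b = 2733 (b = Add(2964, Mul(-1, 231)) = Add(2964, -231) = 2733)
Mul(Add(-331893, -113914), Add(b, G)) = Mul(Add(-331893, -113914), Add(2733, 297841)) = Mul(-445807, 300574) = -133997993218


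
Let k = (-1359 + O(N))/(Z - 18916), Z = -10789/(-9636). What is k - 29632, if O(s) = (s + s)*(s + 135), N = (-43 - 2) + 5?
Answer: -174217877660/5879477 ≈ -29632.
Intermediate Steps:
Z = 10789/9636 (Z = -10789*(-1/9636) = 10789/9636 ≈ 1.1197)
N = -40 (N = -45 + 5 = -40)
O(s) = 2*s*(135 + s) (O(s) = (2*s)*(135 + s) = 2*s*(135 + s))
k = 2784804/5879477 (k = (-1359 + 2*(-40)*(135 - 40))/(10789/9636 - 18916) = (-1359 + 2*(-40)*95)/(-182263787/9636) = (-1359 - 7600)*(-9636/182263787) = -8959*(-9636/182263787) = 2784804/5879477 ≈ 0.47365)
k - 29632 = 2784804/5879477 - 29632 = -174217877660/5879477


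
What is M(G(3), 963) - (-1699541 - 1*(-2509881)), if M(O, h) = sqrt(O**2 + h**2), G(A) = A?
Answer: -810340 + 3*sqrt(103042) ≈ -8.0938e+5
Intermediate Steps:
M(G(3), 963) - (-1699541 - 1*(-2509881)) = sqrt(3**2 + 963**2) - (-1699541 - 1*(-2509881)) = sqrt(9 + 927369) - (-1699541 + 2509881) = sqrt(927378) - 1*810340 = 3*sqrt(103042) - 810340 = -810340 + 3*sqrt(103042)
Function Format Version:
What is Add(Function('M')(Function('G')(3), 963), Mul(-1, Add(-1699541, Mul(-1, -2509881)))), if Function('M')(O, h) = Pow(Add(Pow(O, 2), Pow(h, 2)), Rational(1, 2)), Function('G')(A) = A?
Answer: Add(-810340, Mul(3, Pow(103042, Rational(1, 2)))) ≈ -8.0938e+5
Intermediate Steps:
Add(Function('M')(Function('G')(3), 963), Mul(-1, Add(-1699541, Mul(-1, -2509881)))) = Add(Pow(Add(Pow(3, 2), Pow(963, 2)), Rational(1, 2)), Mul(-1, Add(-1699541, Mul(-1, -2509881)))) = Add(Pow(Add(9, 927369), Rational(1, 2)), Mul(-1, Add(-1699541, 2509881))) = Add(Pow(927378, Rational(1, 2)), Mul(-1, 810340)) = Add(Mul(3, Pow(103042, Rational(1, 2))), -810340) = Add(-810340, Mul(3, Pow(103042, Rational(1, 2))))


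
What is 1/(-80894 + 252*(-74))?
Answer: -1/99542 ≈ -1.0046e-5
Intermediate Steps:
1/(-80894 + 252*(-74)) = 1/(-80894 - 18648) = 1/(-99542) = -1/99542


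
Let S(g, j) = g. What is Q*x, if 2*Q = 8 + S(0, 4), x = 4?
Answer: 16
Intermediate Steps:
Q = 4 (Q = (8 + 0)/2 = (1/2)*8 = 4)
Q*x = 4*4 = 16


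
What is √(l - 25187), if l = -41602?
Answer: 3*I*√7421 ≈ 258.44*I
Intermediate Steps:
√(l - 25187) = √(-41602 - 25187) = √(-66789) = 3*I*√7421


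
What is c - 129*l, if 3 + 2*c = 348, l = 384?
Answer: -98727/2 ≈ -49364.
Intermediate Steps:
c = 345/2 (c = -3/2 + (½)*348 = -3/2 + 174 = 345/2 ≈ 172.50)
c - 129*l = 345/2 - 129*384 = 345/2 - 49536 = -98727/2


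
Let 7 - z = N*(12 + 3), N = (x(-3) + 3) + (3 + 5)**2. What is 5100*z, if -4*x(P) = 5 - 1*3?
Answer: -5051550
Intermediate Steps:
x(P) = -1/2 (x(P) = -(5 - 1*3)/4 = -(5 - 3)/4 = -1/4*2 = -1/2)
N = 133/2 (N = (-1/2 + 3) + (3 + 5)**2 = 5/2 + 8**2 = 5/2 + 64 = 133/2 ≈ 66.500)
z = -1981/2 (z = 7 - 133*(12 + 3)/2 = 7 - 133*15/2 = 7 - 1*1995/2 = 7 - 1995/2 = -1981/2 ≈ -990.50)
5100*z = 5100*(-1981/2) = -5051550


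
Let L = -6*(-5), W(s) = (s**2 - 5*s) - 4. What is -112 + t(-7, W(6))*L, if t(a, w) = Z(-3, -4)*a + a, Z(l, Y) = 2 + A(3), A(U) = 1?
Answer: -952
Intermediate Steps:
W(s) = -4 + s**2 - 5*s
Z(l, Y) = 3 (Z(l, Y) = 2 + 1 = 3)
L = 30
t(a, w) = 4*a (t(a, w) = 3*a + a = 4*a)
-112 + t(-7, W(6))*L = -112 + (4*(-7))*30 = -112 - 28*30 = -112 - 840 = -952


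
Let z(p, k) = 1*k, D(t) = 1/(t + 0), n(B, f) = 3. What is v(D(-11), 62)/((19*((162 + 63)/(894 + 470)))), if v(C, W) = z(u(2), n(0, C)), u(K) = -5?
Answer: 1364/1425 ≈ 0.95719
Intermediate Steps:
D(t) = 1/t
z(p, k) = k
v(C, W) = 3
v(D(-11), 62)/((19*((162 + 63)/(894 + 470)))) = 3/((19*((162 + 63)/(894 + 470)))) = 3/((19*(225/1364))) = 3/(4275/1364) = 3*(1364/4275) = 1364/1425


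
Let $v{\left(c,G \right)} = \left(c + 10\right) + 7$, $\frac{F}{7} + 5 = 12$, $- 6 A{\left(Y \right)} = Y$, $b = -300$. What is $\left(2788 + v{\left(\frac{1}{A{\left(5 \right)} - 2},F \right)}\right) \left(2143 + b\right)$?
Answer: $\frac{87872397}{17} \approx 5.169 \cdot 10^{6}$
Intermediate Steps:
$A{\left(Y \right)} = - \frac{Y}{6}$
$F = 49$ ($F = -35 + 7 \cdot 12 = -35 + 84 = 49$)
$v{\left(c,G \right)} = 17 + c$ ($v{\left(c,G \right)} = \left(10 + c\right) + 7 = 17 + c$)
$\left(2788 + v{\left(\frac{1}{A{\left(5 \right)} - 2},F \right)}\right) \left(2143 + b\right) = \left(2788 + \left(17 + \frac{1}{\left(- \frac{1}{6}\right) 5 - 2}\right)\right) \left(2143 - 300\right) = \left(2788 + \left(17 + \frac{1}{- \frac{5}{6} - 2}\right)\right) 1843 = \left(2788 + \left(17 + \frac{1}{- \frac{17}{6}}\right)\right) 1843 = \left(2788 + \left(17 - \frac{6}{17}\right)\right) 1843 = \left(2788 + \frac{283}{17}\right) 1843 = \frac{47679}{17} \cdot 1843 = \frac{87872397}{17}$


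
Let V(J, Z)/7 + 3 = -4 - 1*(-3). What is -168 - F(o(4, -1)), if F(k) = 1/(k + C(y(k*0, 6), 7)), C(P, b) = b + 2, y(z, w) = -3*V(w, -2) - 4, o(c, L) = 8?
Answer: -2857/17 ≈ -168.06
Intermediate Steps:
V(J, Z) = -28 (V(J, Z) = -21 + 7*(-4 - 1*(-3)) = -21 + 7*(-4 + 3) = -21 + 7*(-1) = -21 - 7 = -28)
y(z, w) = 80 (y(z, w) = -3*(-28) - 4 = 84 - 4 = 80)
C(P, b) = 2 + b
F(k) = 1/(9 + k) (F(k) = 1/(k + (2 + 7)) = 1/(k + 9) = 1/(9 + k))
-168 - F(o(4, -1)) = -168 - 1/(9 + 8) = -168 - 1/17 = -2857/17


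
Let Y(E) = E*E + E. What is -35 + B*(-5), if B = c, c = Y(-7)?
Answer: -245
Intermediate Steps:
Y(E) = E + E² (Y(E) = E² + E = E + E²)
c = 42 (c = -7*(1 - 7) = -7*(-6) = 42)
B = 42
-35 + B*(-5) = -35 + 42*(-5) = -35 - 210 = -245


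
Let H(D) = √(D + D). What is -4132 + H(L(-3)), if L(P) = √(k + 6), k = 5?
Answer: -4132 + √2*11^(¼) ≈ -4129.4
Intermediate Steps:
L(P) = √11 (L(P) = √(5 + 6) = √11)
H(D) = √2*√D (H(D) = √(2*D) = √2*√D)
-4132 + H(L(-3)) = -4132 + √2*√(√11) = -4132 + √2*11^(¼)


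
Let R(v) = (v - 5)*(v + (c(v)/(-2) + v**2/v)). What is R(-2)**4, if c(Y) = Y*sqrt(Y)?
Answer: 163268 - 537824*I*sqrt(2) ≈ 1.6327e+5 - 7.606e+5*I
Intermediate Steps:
c(Y) = Y**(3/2)
R(v) = (-5 + v)*(2*v - v**(3/2)/2) (R(v) = (v - 5)*(v + (v**(3/2)/(-2) + v**2/v)) = (-5 + v)*(v + (v**(3/2)*(-1/2) + v)) = (-5 + v)*(v + (-v**(3/2)/2 + v)) = (-5 + v)*(v + (v - v**(3/2)/2)) = (-5 + v)*(2*v - v**(3/2)/2))
R(-2)**4 = (-10*(-2) + 2*(-2)**2 - 2*I*sqrt(2) + 5*(-2)**(3/2)/2)**4 = (20 + 2*4 - 2*I*sqrt(2) + 5*(-2*I*sqrt(2))/2)**4 = (20 + 8 - 2*I*sqrt(2) - 5*I*sqrt(2))**4 = (28 - 7*I*sqrt(2))**4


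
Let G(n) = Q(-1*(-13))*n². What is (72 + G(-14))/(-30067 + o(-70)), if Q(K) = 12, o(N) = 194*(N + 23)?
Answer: -2424/39185 ≈ -0.061860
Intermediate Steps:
o(N) = 4462 + 194*N (o(N) = 194*(23 + N) = 4462 + 194*N)
G(n) = 12*n²
(72 + G(-14))/(-30067 + o(-70)) = (72 + 12*(-14)²)/(-30067 + (4462 + 194*(-70))) = (72 + 12*196)/(-30067 + (4462 - 13580)) = (72 + 2352)/(-30067 - 9118) = 2424/(-39185) = 2424*(-1/39185) = -2424/39185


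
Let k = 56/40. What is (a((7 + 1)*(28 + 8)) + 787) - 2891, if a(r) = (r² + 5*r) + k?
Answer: 411407/5 ≈ 82281.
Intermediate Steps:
k = 7/5 (k = 56*(1/40) = 7/5 ≈ 1.4000)
a(r) = 7/5 + r² + 5*r (a(r) = (r² + 5*r) + 7/5 = 7/5 + r² + 5*r)
(a((7 + 1)*(28 + 8)) + 787) - 2891 = ((7/5 + ((7 + 1)*(28 + 8))² + 5*((7 + 1)*(28 + 8))) + 787) - 2891 = ((7/5 + (8*36)² + 5*(8*36)) + 787) - 2891 = ((7/5 + 288² + 5*288) + 787) - 2891 = ((7/5 + 82944 + 1440) + 787) - 2891 = (421927/5 + 787) - 2891 = 425862/5 - 2891 = 411407/5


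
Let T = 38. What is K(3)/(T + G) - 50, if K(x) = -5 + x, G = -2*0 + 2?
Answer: -1001/20 ≈ -50.050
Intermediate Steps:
G = 2 (G = 0 + 2 = 2)
K(3)/(T + G) - 50 = (-5 + 3)/(38 + 2) - 50 = -2/40 - 50 = (1/40)*(-2) - 50 = -1/20 - 50 = -1001/20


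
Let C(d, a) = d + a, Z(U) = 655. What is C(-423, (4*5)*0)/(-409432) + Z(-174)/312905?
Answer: 80107355/25622663992 ≈ 0.0031264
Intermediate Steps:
C(d, a) = a + d
C(-423, (4*5)*0)/(-409432) + Z(-174)/312905 = ((4*5)*0 - 423)/(-409432) + 655/312905 = (20*0 - 423)*(-1/409432) + 655*(1/312905) = (0 - 423)*(-1/409432) + 131/62581 = -423*(-1/409432) + 131/62581 = 423/409432 + 131/62581 = 80107355/25622663992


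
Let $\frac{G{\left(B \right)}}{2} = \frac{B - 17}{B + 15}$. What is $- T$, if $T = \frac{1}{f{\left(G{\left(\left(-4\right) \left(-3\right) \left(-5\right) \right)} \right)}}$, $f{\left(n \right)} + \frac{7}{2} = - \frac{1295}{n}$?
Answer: $\frac{11}{4201} \approx 0.0026184$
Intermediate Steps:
$G{\left(B \right)} = \frac{2 \left(-17 + B\right)}{15 + B}$ ($G{\left(B \right)} = 2 \frac{B - 17}{B + 15} = 2 \frac{-17 + B}{15 + B} = \frac{2 \left(-17 + B\right)}{15 + B}$)
$f{\left(n \right)} = - \frac{7}{2} - \frac{1295}{n}$
$T = - \frac{11}{4201}$ ($T = \frac{1}{- \frac{7}{2} - \frac{1295}{2 \frac{1}{15 + \left(-4\right) \left(-3\right) \left(-5\right)} \left(-17 + \left(-4\right) \left(-3\right) \left(-5\right)\right)}} = \frac{1}{- \frac{7}{2} - \frac{1295}{2 \frac{1}{15 + 12 \left(-5\right)} \left(-17 + 12 \left(-5\right)\right)}} = \frac{1}{- \frac{7}{2} - \frac{1295}{2 \frac{1}{15 - 60} \left(-17 - 60\right)}} = \frac{1}{- \frac{7}{2} - \frac{1295}{2 \frac{1}{-45} \left(-77\right)}} = \frac{1}{- \frac{7}{2} - \frac{1295}{2 \left(- \frac{1}{45}\right) \left(-77\right)}} = \frac{1}{- \frac{7}{2} - \frac{1295}{\frac{154}{45}}} = \frac{1}{- \frac{7}{2} - \frac{8325}{22}} = \frac{1}{- \frac{4201}{11}} = - \frac{11}{4201} \approx -0.0026184$)
$- T = \left(-1\right) \left(- \frac{11}{4201}\right) = \frac{11}{4201}$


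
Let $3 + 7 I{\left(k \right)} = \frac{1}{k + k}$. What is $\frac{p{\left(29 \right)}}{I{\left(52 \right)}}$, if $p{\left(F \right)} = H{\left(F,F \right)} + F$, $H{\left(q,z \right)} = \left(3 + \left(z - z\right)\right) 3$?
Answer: $- \frac{27664}{311} \approx -88.952$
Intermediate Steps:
$H{\left(q,z \right)} = 9$ ($H{\left(q,z \right)} = \left(3 + 0\right) 3 = 3 \cdot 3 = 9$)
$I{\left(k \right)} = - \frac{3}{7} + \frac{1}{14 k}$ ($I{\left(k \right)} = - \frac{3}{7} + \frac{1}{7 \left(k + k\right)} = - \frac{3}{7} + \frac{1}{7 \cdot 2 k} = - \frac{3}{7} + \frac{\frac{1}{2} \frac{1}{k}}{7} = - \frac{3}{7} + \frac{1}{14 k}$)
$p{\left(F \right)} = 9 + F$
$\frac{p{\left(29 \right)}}{I{\left(52 \right)}} = \frac{9 + 29}{\frac{1}{14} \cdot \frac{1}{52} \left(1 - 312\right)} = \frac{38}{\frac{1}{14} \cdot \frac{1}{52} \left(1 - 312\right)} = \frac{38}{\frac{1}{14} \cdot \frac{1}{52} \left(-311\right)} = \frac{38}{- \frac{311}{728}} = 38 \left(- \frac{728}{311}\right) = - \frac{27664}{311}$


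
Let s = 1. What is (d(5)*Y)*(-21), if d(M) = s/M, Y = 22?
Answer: -462/5 ≈ -92.400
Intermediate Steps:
d(M) = 1/M
(d(5)*Y)*(-21) = (22/5)*(-21) = -462/5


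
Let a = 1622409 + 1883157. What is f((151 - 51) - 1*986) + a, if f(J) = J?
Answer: 3504680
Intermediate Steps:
a = 3505566
f((151 - 51) - 1*986) + a = ((151 - 51) - 1*986) + 3505566 = (100 - 986) + 3505566 = -886 + 3505566 = 3504680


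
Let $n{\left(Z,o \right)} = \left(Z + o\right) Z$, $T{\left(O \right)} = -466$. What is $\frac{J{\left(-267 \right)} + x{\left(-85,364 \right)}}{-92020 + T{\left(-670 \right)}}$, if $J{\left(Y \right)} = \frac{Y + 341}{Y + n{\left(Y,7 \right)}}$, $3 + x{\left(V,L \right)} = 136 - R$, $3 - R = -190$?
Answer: $\frac{56069}{86428167} \approx 0.00064874$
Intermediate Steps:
$R = 193$ ($R = 3 - -190 = 3 + 190 = 193$)
$x{\left(V,L \right)} = -60$ ($x{\left(V,L \right)} = -3 + \left(136 - 193\right) = -3 - 57 = -60$)
$n{\left(Z,o \right)} = Z \left(Z + o\right)$
$J{\left(Y \right)} = \frac{341 + Y}{Y + Y \left(7 + Y\right)}$ ($J{\left(Y \right)} = \frac{Y + 341}{Y + Y \left(Y + 7\right)} = \frac{341 + Y}{Y + Y \left(7 + Y\right)}$)
$\frac{J{\left(-267 \right)} + x{\left(-85,364 \right)}}{-92020 + T{\left(-670 \right)}} = \frac{\frac{341 - 267}{\left(-267\right) \left(8 - 267\right)} - 60}{-92020 - 466} = \frac{\left(- \frac{1}{267}\right) \frac{1}{-259} \cdot 74 - 60}{-92486} = \left(\left(- \frac{1}{267}\right) \left(- \frac{1}{259}\right) 74 - 60\right) \left(- \frac{1}{92486}\right) = \left(\frac{2}{1869} - 60\right) \left(- \frac{1}{92486}\right) = \left(- \frac{112138}{1869}\right) \left(- \frac{1}{92486}\right) = \frac{56069}{86428167}$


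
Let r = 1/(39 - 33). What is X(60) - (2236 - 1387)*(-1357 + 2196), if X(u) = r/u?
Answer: -256431959/360 ≈ -7.1231e+5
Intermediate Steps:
r = ⅙ (r = 1/6 = ⅙ ≈ 0.16667)
X(u) = 1/(6*u)
X(60) - (2236 - 1387)*(-1357 + 2196) = (⅙)/60 - (2236 - 1387)*(-1357 + 2196) = (⅙)*(1/60) - 849*839 = 1/360 - 1*712311 = 1/360 - 712311 = -256431959/360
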